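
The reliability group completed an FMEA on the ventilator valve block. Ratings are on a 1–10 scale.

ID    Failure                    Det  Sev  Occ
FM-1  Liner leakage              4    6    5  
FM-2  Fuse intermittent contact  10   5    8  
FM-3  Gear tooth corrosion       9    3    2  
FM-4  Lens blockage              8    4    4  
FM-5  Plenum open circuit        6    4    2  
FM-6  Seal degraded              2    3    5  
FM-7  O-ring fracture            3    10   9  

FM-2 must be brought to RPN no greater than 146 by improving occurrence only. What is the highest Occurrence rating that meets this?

FM-2: S=5, O=8, D=10 → current RPN = 400.
Fixed product = 50. Need 50 × O ≤ 146, so O ≤ 146/50 = 2.92.
Maximum integer Occurrence rating = 2 (gives RPN 100; O=3 would give 150 > 146).

2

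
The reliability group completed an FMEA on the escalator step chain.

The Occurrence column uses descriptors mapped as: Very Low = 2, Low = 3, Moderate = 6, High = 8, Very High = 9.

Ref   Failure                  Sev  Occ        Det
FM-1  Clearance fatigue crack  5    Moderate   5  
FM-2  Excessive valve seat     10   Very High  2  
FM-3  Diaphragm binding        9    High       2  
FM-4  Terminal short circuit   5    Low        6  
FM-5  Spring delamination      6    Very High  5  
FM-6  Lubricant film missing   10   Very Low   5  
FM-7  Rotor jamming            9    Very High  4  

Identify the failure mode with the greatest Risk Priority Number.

RPN = Severity × Occurrence × Detection:
  FM-1: 5 × 6 × 5 = 150
  FM-2: 10 × 9 × 2 = 180
  FM-3: 9 × 8 × 2 = 144
  FM-4: 5 × 3 × 6 = 90
  FM-5: 6 × 9 × 5 = 270
  FM-6: 10 × 2 × 5 = 100
  FM-7: 9 × 9 × 4 = 324
Highest RPN is 324 → FM-7.

FM-7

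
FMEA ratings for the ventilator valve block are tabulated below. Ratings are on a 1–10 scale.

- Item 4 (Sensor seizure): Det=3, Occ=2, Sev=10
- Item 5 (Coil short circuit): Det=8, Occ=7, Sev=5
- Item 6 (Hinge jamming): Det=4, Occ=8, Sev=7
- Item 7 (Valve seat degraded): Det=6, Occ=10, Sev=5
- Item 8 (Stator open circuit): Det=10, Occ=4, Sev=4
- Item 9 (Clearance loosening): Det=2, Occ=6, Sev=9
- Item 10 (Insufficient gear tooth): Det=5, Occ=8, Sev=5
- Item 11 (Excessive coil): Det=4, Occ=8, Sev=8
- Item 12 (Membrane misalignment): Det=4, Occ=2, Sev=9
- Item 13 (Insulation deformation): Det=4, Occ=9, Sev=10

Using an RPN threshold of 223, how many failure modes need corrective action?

5

RPN = Severity × Occurrence × Detection:
  Item 4: 10 × 2 × 3 = 60
  Item 5: 5 × 7 × 8 = 280
  Item 6: 7 × 8 × 4 = 224
  Item 7: 5 × 10 × 6 = 300
  Item 8: 4 × 4 × 10 = 160
  Item 9: 9 × 6 × 2 = 108
  Item 10: 5 × 8 × 5 = 200
  Item 11: 8 × 8 × 4 = 256
  Item 12: 9 × 2 × 4 = 72
  Item 13: 10 × 9 × 4 = 360
Modes with RPN ≥ 223: Item 5 (280), Item 6 (224), Item 7 (300), Item 11 (256), Item 13 (360) → 5.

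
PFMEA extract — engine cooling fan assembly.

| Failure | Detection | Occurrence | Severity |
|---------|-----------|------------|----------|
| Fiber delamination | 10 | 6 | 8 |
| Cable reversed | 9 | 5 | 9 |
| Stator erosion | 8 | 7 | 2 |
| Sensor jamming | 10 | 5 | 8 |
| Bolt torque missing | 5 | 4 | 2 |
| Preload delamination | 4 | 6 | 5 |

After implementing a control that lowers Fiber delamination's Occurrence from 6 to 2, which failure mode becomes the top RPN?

Cable reversed

RPN = Severity × Occurrence × Detection:
  Fiber delamination: 8 × 6 × 10 = 480
  Cable reversed: 9 × 5 × 9 = 405
  Stator erosion: 2 × 7 × 8 = 112
  Sensor jamming: 8 × 5 × 10 = 400
  Bolt torque missing: 2 × 4 × 5 = 40
  Preload delamination: 5 × 6 × 4 = 120
After action: Fiber delamination → 8 × 2 × 10 = 160.
Revised RPNs: Cable reversed=405, Sensor jamming=400, Fiber delamination=160, Preload delamination=120, Stator erosion=112, Bolt torque missing=40.
Highest is now Cable reversed (405).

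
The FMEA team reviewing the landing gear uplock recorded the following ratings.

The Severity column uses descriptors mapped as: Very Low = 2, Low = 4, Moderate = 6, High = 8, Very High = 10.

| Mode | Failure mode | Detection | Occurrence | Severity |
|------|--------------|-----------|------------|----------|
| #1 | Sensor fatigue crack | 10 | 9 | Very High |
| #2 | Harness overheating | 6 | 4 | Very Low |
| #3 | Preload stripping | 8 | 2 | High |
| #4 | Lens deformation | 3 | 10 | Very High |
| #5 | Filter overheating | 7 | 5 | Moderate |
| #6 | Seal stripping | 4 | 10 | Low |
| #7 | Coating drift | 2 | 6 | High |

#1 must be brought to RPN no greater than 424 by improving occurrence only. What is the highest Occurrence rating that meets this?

#1: S=10, O=9, D=10 → current RPN = 900.
Fixed product = 100. Need 100 × O ≤ 424, so O ≤ 424/100 = 4.24.
Maximum integer Occurrence rating = 4 (gives RPN 400; O=5 would give 500 > 424).

4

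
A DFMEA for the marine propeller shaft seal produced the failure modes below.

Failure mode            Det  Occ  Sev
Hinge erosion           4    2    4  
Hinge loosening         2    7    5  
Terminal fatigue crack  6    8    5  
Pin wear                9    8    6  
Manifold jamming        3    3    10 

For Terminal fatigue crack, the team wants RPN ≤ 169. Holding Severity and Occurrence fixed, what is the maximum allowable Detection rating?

Terminal fatigue crack: S=5, O=8, D=6 → current RPN = 240.
Fixed product = 40. Need 40 × D ≤ 169, so D ≤ 169/40 = 4.22.
Maximum integer Detection rating = 4 (gives RPN 160; D=5 would give 200 > 169).

4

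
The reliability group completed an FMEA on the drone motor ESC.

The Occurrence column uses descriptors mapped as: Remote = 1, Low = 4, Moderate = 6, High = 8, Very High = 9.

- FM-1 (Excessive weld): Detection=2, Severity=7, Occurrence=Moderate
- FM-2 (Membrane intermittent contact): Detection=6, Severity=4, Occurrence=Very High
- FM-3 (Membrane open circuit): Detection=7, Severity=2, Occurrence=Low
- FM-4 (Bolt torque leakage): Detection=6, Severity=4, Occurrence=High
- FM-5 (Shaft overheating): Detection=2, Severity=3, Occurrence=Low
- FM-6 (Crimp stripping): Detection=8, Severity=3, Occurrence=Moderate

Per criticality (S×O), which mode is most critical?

FM-1

Criticality = Severity × Occurrence:
  FM-1: 7 × 6 = 42
  FM-2: 4 × 9 = 36
  FM-3: 2 × 4 = 8
  FM-4: 4 × 8 = 32
  FM-5: 3 × 4 = 12
  FM-6: 3 × 6 = 18
Highest criticality is 42 → FM-1.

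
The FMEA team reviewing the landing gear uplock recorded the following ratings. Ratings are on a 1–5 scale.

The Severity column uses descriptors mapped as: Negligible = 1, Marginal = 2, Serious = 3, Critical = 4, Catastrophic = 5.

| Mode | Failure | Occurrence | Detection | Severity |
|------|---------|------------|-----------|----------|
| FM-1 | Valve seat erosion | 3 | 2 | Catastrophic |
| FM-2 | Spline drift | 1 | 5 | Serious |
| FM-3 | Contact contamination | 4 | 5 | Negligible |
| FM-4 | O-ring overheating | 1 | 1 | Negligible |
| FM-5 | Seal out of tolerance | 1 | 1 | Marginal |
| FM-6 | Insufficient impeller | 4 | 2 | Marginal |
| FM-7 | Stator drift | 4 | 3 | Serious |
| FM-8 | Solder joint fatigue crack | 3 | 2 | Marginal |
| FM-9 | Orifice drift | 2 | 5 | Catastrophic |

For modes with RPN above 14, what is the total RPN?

RPN = Severity × Occurrence × Detection:
  FM-1: 5 × 3 × 2 = 30
  FM-2: 3 × 1 × 5 = 15
  FM-3: 1 × 4 × 5 = 20
  FM-4: 1 × 1 × 1 = 1
  FM-5: 2 × 1 × 1 = 2
  FM-6: 2 × 4 × 2 = 16
  FM-7: 3 × 4 × 3 = 36
  FM-8: 2 × 3 × 2 = 12
  FM-9: 5 × 2 × 5 = 50
RPN > 14: FM-1 (30), FM-2 (15), FM-3 (20), FM-6 (16), FM-7 (36), FM-9 (50).
Sum: 30 + 15 + 20 + 16 + 36 + 50 = 167.

167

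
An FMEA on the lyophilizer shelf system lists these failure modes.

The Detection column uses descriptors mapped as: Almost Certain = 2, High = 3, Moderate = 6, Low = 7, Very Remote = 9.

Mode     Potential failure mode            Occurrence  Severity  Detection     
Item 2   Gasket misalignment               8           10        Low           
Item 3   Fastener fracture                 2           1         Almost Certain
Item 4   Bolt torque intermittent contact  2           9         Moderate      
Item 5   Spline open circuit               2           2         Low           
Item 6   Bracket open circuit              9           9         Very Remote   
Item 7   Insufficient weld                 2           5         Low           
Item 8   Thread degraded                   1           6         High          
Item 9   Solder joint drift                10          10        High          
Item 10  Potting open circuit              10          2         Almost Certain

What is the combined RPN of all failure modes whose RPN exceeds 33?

1807

RPN = Severity × Occurrence × Detection:
  Item 2: 10 × 8 × 7 = 560
  Item 3: 1 × 2 × 2 = 4
  Item 4: 9 × 2 × 6 = 108
  Item 5: 2 × 2 × 7 = 28
  Item 6: 9 × 9 × 9 = 729
  Item 7: 5 × 2 × 7 = 70
  Item 8: 6 × 1 × 3 = 18
  Item 9: 10 × 10 × 3 = 300
  Item 10: 2 × 10 × 2 = 40
RPN > 33: Item 2 (560), Item 4 (108), Item 6 (729), Item 7 (70), Item 9 (300), Item 10 (40).
Sum: 560 + 108 + 729 + 70 + 300 + 40 = 1807.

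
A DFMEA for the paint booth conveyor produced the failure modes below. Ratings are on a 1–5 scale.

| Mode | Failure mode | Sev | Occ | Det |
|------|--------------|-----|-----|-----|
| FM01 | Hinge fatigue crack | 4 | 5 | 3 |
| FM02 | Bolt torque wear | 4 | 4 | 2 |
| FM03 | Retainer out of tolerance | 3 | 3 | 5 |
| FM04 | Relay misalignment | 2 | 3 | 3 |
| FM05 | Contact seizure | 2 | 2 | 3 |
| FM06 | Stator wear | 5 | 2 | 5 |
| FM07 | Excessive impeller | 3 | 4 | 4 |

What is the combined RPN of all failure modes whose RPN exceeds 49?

110

RPN = Severity × Occurrence × Detection:
  FM01: 4 × 5 × 3 = 60
  FM02: 4 × 4 × 2 = 32
  FM03: 3 × 3 × 5 = 45
  FM04: 2 × 3 × 3 = 18
  FM05: 2 × 2 × 3 = 12
  FM06: 5 × 2 × 5 = 50
  FM07: 3 × 4 × 4 = 48
RPN > 49: FM01 (60), FM06 (50).
Sum: 60 + 50 = 110.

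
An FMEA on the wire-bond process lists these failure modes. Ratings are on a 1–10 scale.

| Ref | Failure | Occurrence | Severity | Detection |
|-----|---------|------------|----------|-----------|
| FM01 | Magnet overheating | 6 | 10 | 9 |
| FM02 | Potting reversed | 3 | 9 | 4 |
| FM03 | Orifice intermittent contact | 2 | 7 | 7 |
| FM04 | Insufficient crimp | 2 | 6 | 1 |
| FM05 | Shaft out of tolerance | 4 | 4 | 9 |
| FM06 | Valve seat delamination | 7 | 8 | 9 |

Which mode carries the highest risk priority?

RPN = Severity × Occurrence × Detection:
  FM01: 10 × 6 × 9 = 540
  FM02: 9 × 3 × 4 = 108
  FM03: 7 × 2 × 7 = 98
  FM04: 6 × 2 × 1 = 12
  FM05: 4 × 4 × 9 = 144
  FM06: 8 × 7 × 9 = 504
Highest RPN is 540 → FM01.

FM01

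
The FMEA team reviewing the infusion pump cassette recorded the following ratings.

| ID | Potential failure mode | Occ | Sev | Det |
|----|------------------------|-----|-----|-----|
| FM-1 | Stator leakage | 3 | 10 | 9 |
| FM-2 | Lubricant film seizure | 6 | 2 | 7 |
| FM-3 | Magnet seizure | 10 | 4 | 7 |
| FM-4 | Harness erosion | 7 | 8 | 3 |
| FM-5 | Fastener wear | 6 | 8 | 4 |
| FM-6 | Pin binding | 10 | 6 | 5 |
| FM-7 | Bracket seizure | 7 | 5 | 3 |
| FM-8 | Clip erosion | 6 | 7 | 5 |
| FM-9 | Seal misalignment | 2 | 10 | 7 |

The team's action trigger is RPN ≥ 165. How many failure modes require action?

6

RPN = Severity × Occurrence × Detection:
  FM-1: 10 × 3 × 9 = 270
  FM-2: 2 × 6 × 7 = 84
  FM-3: 4 × 10 × 7 = 280
  FM-4: 8 × 7 × 3 = 168
  FM-5: 8 × 6 × 4 = 192
  FM-6: 6 × 10 × 5 = 300
  FM-7: 5 × 7 × 3 = 105
  FM-8: 7 × 6 × 5 = 210
  FM-9: 10 × 2 × 7 = 140
Modes with RPN ≥ 165: FM-1 (270), FM-3 (280), FM-4 (168), FM-5 (192), FM-6 (300), FM-8 (210) → 6.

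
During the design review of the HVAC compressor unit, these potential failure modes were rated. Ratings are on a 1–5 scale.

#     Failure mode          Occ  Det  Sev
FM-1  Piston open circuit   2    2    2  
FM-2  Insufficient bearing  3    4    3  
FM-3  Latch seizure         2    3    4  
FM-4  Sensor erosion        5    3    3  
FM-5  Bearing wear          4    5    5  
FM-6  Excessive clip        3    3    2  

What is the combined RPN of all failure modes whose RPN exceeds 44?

145

RPN = Severity × Occurrence × Detection:
  FM-1: 2 × 2 × 2 = 8
  FM-2: 3 × 3 × 4 = 36
  FM-3: 4 × 2 × 3 = 24
  FM-4: 3 × 5 × 3 = 45
  FM-5: 5 × 4 × 5 = 100
  FM-6: 2 × 3 × 3 = 18
RPN > 44: FM-4 (45), FM-5 (100).
Sum: 45 + 100 = 145.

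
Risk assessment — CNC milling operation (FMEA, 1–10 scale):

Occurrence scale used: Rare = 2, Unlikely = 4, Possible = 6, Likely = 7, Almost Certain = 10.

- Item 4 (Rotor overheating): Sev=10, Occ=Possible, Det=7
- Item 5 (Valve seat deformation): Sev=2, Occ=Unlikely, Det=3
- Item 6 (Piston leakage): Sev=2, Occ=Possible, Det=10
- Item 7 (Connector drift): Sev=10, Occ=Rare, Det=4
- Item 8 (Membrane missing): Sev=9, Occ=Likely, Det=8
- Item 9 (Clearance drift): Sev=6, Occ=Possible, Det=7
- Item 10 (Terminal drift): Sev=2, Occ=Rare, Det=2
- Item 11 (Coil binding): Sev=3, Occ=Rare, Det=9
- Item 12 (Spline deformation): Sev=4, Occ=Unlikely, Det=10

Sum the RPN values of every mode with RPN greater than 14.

RPN = Severity × Occurrence × Detection:
  Item 4: 10 × 6 × 7 = 420
  Item 5: 2 × 4 × 3 = 24
  Item 6: 2 × 6 × 10 = 120
  Item 7: 10 × 2 × 4 = 80
  Item 8: 9 × 7 × 8 = 504
  Item 9: 6 × 6 × 7 = 252
  Item 10: 2 × 2 × 2 = 8
  Item 11: 3 × 2 × 9 = 54
  Item 12: 4 × 4 × 10 = 160
RPN > 14: Item 4 (420), Item 5 (24), Item 6 (120), Item 7 (80), Item 8 (504), Item 9 (252), Item 11 (54), Item 12 (160).
Sum: 420 + 24 + 120 + 80 + 504 + 252 + 54 + 160 = 1614.

1614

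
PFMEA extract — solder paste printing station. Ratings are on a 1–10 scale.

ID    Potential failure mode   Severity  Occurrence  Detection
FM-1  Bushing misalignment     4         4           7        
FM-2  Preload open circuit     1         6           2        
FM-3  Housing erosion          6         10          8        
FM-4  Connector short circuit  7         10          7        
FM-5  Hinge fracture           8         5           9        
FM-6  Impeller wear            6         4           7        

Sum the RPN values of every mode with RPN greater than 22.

RPN = Severity × Occurrence × Detection:
  FM-1: 4 × 4 × 7 = 112
  FM-2: 1 × 6 × 2 = 12
  FM-3: 6 × 10 × 8 = 480
  FM-4: 7 × 10 × 7 = 490
  FM-5: 8 × 5 × 9 = 360
  FM-6: 6 × 4 × 7 = 168
RPN > 22: FM-1 (112), FM-3 (480), FM-4 (490), FM-5 (360), FM-6 (168).
Sum: 112 + 480 + 490 + 360 + 168 = 1610.

1610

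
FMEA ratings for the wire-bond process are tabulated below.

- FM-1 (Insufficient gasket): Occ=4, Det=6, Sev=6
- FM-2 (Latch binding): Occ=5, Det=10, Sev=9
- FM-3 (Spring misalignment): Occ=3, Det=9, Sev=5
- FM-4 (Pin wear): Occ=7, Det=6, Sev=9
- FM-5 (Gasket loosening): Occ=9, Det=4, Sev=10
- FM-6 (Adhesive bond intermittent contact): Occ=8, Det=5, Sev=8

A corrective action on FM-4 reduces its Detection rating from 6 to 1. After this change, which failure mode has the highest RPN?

RPN = Severity × Occurrence × Detection:
  FM-1: 6 × 4 × 6 = 144
  FM-2: 9 × 5 × 10 = 450
  FM-3: 5 × 3 × 9 = 135
  FM-4: 9 × 7 × 6 = 378
  FM-5: 10 × 9 × 4 = 360
  FM-6: 8 × 8 × 5 = 320
After action: FM-4 → 9 × 7 × 1 = 63.
Revised RPNs: FM-2=450, FM-5=360, FM-6=320, FM-1=144, FM-3=135, FM-4=63.
Highest is now FM-2 (450).

FM-2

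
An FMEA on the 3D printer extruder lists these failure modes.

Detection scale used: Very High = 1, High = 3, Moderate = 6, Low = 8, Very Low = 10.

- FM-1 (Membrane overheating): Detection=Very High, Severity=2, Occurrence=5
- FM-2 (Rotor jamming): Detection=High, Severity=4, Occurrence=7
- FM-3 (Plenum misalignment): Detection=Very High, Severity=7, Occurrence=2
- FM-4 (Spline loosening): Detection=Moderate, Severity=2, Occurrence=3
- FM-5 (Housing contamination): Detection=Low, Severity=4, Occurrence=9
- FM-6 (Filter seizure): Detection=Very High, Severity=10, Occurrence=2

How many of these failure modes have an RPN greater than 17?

4

RPN = Severity × Occurrence × Detection:
  FM-1: 2 × 5 × 1 = 10
  FM-2: 4 × 7 × 3 = 84
  FM-3: 7 × 2 × 1 = 14
  FM-4: 2 × 3 × 6 = 36
  FM-5: 4 × 9 × 8 = 288
  FM-6: 10 × 2 × 1 = 20
Modes with RPN > 17: FM-2 (84), FM-4 (36), FM-5 (288), FM-6 (20) → 4.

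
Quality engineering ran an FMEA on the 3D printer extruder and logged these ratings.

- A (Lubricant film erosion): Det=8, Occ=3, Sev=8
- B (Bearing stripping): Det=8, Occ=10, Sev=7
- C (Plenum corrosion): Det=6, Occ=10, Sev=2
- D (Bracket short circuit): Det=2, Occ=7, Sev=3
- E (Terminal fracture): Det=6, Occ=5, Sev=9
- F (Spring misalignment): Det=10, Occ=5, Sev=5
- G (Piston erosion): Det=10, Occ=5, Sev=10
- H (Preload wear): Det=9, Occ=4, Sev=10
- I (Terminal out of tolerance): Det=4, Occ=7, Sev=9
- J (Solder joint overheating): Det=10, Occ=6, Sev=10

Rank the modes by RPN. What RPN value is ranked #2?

RPN = Severity × Occurrence × Detection:
  A: 8 × 3 × 8 = 192
  B: 7 × 10 × 8 = 560
  C: 2 × 10 × 6 = 120
  D: 3 × 7 × 2 = 42
  E: 9 × 5 × 6 = 270
  F: 5 × 5 × 10 = 250
  G: 10 × 5 × 10 = 500
  H: 10 × 4 × 9 = 360
  I: 9 × 7 × 4 = 252
  J: 10 × 6 × 10 = 600
Sorted descending: 600, 560, 500, 360, 270, 252, 250, 192, 120, 42.
The second-highest RPN is 560 (B).

560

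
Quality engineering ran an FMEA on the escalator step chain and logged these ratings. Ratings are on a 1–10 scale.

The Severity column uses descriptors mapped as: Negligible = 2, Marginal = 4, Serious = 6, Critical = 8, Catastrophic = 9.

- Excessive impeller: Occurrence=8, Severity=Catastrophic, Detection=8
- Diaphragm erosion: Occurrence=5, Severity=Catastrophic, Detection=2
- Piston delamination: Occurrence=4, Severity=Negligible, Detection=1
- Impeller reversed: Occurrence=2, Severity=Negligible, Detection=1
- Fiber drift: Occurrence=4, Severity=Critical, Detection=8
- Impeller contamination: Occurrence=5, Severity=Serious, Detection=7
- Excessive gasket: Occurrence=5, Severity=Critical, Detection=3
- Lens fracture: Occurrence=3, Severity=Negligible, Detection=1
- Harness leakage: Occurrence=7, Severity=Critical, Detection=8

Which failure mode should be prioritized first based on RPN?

Excessive impeller

RPN = Severity × Occurrence × Detection:
  Excessive impeller: 9 × 8 × 8 = 576
  Diaphragm erosion: 9 × 5 × 2 = 90
  Piston delamination: 2 × 4 × 1 = 8
  Impeller reversed: 2 × 2 × 1 = 4
  Fiber drift: 8 × 4 × 8 = 256
  Impeller contamination: 6 × 5 × 7 = 210
  Excessive gasket: 8 × 5 × 3 = 120
  Lens fracture: 2 × 3 × 1 = 6
  Harness leakage: 8 × 7 × 8 = 448
Highest RPN is 576 → Excessive impeller.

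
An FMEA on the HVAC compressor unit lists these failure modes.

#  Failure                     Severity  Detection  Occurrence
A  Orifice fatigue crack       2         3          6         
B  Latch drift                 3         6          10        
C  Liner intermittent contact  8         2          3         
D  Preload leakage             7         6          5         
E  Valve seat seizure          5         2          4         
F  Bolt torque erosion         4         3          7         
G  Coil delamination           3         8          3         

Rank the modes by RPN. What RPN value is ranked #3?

84

RPN = Severity × Occurrence × Detection:
  A: 2 × 6 × 3 = 36
  B: 3 × 10 × 6 = 180
  C: 8 × 3 × 2 = 48
  D: 7 × 5 × 6 = 210
  E: 5 × 4 × 2 = 40
  F: 4 × 7 × 3 = 84
  G: 3 × 3 × 8 = 72
Sorted descending: 210, 180, 84, 72, 48, 40, 36.
The third-highest RPN is 84 (F).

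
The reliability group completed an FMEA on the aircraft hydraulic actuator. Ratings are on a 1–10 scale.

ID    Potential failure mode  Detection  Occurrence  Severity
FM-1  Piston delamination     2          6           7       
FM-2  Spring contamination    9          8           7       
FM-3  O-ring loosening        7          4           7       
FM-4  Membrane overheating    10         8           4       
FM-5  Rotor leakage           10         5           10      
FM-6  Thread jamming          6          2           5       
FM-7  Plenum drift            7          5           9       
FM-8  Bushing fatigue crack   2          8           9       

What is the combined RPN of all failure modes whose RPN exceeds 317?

RPN = Severity × Occurrence × Detection:
  FM-1: 7 × 6 × 2 = 84
  FM-2: 7 × 8 × 9 = 504
  FM-3: 7 × 4 × 7 = 196
  FM-4: 4 × 8 × 10 = 320
  FM-5: 10 × 5 × 10 = 500
  FM-6: 5 × 2 × 6 = 60
  FM-7: 9 × 5 × 7 = 315
  FM-8: 9 × 8 × 2 = 144
RPN > 317: FM-2 (504), FM-4 (320), FM-5 (500).
Sum: 504 + 320 + 500 = 1324.

1324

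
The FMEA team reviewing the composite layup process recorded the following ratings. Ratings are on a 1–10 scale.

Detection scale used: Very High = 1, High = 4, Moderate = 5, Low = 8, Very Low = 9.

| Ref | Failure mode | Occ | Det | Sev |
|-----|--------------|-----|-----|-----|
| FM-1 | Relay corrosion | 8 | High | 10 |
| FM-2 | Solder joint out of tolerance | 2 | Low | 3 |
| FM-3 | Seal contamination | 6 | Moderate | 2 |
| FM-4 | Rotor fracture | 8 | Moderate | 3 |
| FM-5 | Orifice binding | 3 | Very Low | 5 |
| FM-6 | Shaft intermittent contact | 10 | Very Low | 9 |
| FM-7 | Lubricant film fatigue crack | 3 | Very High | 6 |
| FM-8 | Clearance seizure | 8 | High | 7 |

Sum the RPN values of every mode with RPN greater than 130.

RPN = Severity × Occurrence × Detection:
  FM-1: 10 × 8 × 4 = 320
  FM-2: 3 × 2 × 8 = 48
  FM-3: 2 × 6 × 5 = 60
  FM-4: 3 × 8 × 5 = 120
  FM-5: 5 × 3 × 9 = 135
  FM-6: 9 × 10 × 9 = 810
  FM-7: 6 × 3 × 1 = 18
  FM-8: 7 × 8 × 4 = 224
RPN > 130: FM-1 (320), FM-5 (135), FM-6 (810), FM-8 (224).
Sum: 320 + 135 + 810 + 224 = 1489.

1489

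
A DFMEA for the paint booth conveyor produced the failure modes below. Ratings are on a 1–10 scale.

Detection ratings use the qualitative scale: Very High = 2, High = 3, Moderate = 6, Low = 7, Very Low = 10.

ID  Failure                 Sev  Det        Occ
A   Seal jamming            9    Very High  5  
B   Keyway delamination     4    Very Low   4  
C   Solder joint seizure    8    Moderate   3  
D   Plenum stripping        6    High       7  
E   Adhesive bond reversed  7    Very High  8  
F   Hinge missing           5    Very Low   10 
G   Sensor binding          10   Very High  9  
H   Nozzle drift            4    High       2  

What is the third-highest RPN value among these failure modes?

160

RPN = Severity × Occurrence × Detection:
  A: 9 × 5 × 2 = 90
  B: 4 × 4 × 10 = 160
  C: 8 × 3 × 6 = 144
  D: 6 × 7 × 3 = 126
  E: 7 × 8 × 2 = 112
  F: 5 × 10 × 10 = 500
  G: 10 × 9 × 2 = 180
  H: 4 × 2 × 3 = 24
Sorted descending: 500, 180, 160, 144, 126, 112, 90, 24.
The third-highest RPN is 160 (B).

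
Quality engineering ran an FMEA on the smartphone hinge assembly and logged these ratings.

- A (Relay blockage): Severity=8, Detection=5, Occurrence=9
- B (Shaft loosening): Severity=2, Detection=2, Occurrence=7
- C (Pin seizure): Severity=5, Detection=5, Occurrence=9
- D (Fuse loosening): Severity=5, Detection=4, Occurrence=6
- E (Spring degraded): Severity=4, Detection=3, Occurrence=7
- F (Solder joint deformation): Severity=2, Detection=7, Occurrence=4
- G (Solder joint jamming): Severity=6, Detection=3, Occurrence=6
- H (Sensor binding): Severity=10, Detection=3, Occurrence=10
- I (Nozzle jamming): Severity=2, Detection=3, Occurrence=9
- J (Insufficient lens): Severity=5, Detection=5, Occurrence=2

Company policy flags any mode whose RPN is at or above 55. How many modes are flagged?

7

RPN = Severity × Occurrence × Detection:
  A: 8 × 9 × 5 = 360
  B: 2 × 7 × 2 = 28
  C: 5 × 9 × 5 = 225
  D: 5 × 6 × 4 = 120
  E: 4 × 7 × 3 = 84
  F: 2 × 4 × 7 = 56
  G: 6 × 6 × 3 = 108
  H: 10 × 10 × 3 = 300
  I: 2 × 9 × 3 = 54
  J: 5 × 2 × 5 = 50
Modes with RPN ≥ 55: A (360), C (225), D (120), E (84), F (56), G (108), H (300) → 7.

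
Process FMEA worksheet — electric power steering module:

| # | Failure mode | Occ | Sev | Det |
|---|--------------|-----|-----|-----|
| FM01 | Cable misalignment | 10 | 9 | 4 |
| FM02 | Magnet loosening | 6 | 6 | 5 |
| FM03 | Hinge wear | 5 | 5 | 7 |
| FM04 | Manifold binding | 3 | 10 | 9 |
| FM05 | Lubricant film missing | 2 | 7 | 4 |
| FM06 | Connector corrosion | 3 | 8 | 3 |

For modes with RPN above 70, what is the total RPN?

1057

RPN = Severity × Occurrence × Detection:
  FM01: 9 × 10 × 4 = 360
  FM02: 6 × 6 × 5 = 180
  FM03: 5 × 5 × 7 = 175
  FM04: 10 × 3 × 9 = 270
  FM05: 7 × 2 × 4 = 56
  FM06: 8 × 3 × 3 = 72
RPN > 70: FM01 (360), FM02 (180), FM03 (175), FM04 (270), FM06 (72).
Sum: 360 + 180 + 175 + 270 + 72 = 1057.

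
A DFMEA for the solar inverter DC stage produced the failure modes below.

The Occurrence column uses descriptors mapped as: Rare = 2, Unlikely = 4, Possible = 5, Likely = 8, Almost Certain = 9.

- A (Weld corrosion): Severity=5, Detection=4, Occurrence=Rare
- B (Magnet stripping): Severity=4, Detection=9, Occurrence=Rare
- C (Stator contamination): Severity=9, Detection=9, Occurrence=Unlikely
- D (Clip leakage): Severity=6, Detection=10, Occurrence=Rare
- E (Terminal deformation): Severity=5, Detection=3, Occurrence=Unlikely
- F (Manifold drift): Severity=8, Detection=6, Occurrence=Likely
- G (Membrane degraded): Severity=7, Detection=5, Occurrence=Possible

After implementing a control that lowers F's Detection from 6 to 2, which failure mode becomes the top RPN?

RPN = Severity × Occurrence × Detection:
  A: 5 × 2 × 4 = 40
  B: 4 × 2 × 9 = 72
  C: 9 × 4 × 9 = 324
  D: 6 × 2 × 10 = 120
  E: 5 × 4 × 3 = 60
  F: 8 × 8 × 6 = 384
  G: 7 × 5 × 5 = 175
After action: F → 8 × 8 × 2 = 128.
Revised RPNs: C=324, G=175, F=128, D=120, B=72, E=60, A=40.
Highest is now C (324).

C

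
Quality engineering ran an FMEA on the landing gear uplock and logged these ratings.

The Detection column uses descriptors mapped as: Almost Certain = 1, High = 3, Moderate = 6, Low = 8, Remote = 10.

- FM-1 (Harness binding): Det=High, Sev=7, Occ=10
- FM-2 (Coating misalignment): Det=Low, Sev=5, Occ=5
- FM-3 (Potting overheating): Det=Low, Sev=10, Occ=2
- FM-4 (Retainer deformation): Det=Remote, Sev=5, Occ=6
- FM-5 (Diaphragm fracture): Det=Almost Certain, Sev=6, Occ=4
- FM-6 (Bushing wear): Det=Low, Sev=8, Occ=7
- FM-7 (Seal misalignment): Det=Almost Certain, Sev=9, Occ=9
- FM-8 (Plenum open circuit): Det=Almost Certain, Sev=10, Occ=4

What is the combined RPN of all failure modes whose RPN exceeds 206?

958

RPN = Severity × Occurrence × Detection:
  FM-1: 7 × 10 × 3 = 210
  FM-2: 5 × 5 × 8 = 200
  FM-3: 10 × 2 × 8 = 160
  FM-4: 5 × 6 × 10 = 300
  FM-5: 6 × 4 × 1 = 24
  FM-6: 8 × 7 × 8 = 448
  FM-7: 9 × 9 × 1 = 81
  FM-8: 10 × 4 × 1 = 40
RPN > 206: FM-1 (210), FM-4 (300), FM-6 (448).
Sum: 210 + 300 + 448 = 958.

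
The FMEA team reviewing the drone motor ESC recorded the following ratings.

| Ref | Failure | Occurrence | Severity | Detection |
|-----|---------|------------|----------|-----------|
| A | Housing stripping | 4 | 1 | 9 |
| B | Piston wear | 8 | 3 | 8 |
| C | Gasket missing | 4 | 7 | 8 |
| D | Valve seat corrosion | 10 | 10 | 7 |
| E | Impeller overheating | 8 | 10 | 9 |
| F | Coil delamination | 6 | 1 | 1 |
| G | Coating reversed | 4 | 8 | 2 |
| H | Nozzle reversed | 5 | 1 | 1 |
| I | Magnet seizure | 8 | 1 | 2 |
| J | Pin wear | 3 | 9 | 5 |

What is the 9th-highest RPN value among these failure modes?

RPN = Severity × Occurrence × Detection:
  A: 1 × 4 × 9 = 36
  B: 3 × 8 × 8 = 192
  C: 7 × 4 × 8 = 224
  D: 10 × 10 × 7 = 700
  E: 10 × 8 × 9 = 720
  F: 1 × 6 × 1 = 6
  G: 8 × 4 × 2 = 64
  H: 1 × 5 × 1 = 5
  I: 1 × 8 × 2 = 16
  J: 9 × 3 × 5 = 135
Sorted descending: 720, 700, 224, 192, 135, 64, 36, 16, 6, 5.
The 9th-highest RPN is 6 (F).

6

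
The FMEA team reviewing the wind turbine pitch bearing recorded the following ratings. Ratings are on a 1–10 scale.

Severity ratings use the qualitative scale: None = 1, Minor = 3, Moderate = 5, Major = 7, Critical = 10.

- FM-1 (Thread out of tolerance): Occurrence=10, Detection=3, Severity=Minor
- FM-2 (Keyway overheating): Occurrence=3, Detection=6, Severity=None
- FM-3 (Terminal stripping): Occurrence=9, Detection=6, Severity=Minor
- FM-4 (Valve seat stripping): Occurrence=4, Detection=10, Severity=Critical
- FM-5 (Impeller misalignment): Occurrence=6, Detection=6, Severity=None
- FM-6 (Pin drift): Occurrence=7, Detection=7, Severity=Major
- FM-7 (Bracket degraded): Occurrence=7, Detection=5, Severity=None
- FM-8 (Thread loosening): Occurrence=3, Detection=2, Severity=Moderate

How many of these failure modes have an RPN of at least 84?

4

RPN = Severity × Occurrence × Detection:
  FM-1: 3 × 10 × 3 = 90
  FM-2: 1 × 3 × 6 = 18
  FM-3: 3 × 9 × 6 = 162
  FM-4: 10 × 4 × 10 = 400
  FM-5: 1 × 6 × 6 = 36
  FM-6: 7 × 7 × 7 = 343
  FM-7: 1 × 7 × 5 = 35
  FM-8: 5 × 3 × 2 = 30
Modes with RPN ≥ 84: FM-1 (90), FM-3 (162), FM-4 (400), FM-6 (343) → 4.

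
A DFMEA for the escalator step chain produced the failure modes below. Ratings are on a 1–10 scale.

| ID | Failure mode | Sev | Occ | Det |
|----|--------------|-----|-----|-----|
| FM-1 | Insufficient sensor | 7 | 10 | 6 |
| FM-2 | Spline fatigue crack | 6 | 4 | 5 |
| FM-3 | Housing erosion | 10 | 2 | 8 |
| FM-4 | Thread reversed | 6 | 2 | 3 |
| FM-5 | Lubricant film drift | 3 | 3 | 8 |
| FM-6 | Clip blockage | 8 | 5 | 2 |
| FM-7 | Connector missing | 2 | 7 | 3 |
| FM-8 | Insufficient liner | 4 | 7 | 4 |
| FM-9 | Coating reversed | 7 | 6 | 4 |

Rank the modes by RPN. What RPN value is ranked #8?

RPN = Severity × Occurrence × Detection:
  FM-1: 7 × 10 × 6 = 420
  FM-2: 6 × 4 × 5 = 120
  FM-3: 10 × 2 × 8 = 160
  FM-4: 6 × 2 × 3 = 36
  FM-5: 3 × 3 × 8 = 72
  FM-6: 8 × 5 × 2 = 80
  FM-7: 2 × 7 × 3 = 42
  FM-8: 4 × 7 × 4 = 112
  FM-9: 7 × 6 × 4 = 168
Sorted descending: 420, 168, 160, 120, 112, 80, 72, 42, 36.
The eighth-highest RPN is 42 (FM-7).

42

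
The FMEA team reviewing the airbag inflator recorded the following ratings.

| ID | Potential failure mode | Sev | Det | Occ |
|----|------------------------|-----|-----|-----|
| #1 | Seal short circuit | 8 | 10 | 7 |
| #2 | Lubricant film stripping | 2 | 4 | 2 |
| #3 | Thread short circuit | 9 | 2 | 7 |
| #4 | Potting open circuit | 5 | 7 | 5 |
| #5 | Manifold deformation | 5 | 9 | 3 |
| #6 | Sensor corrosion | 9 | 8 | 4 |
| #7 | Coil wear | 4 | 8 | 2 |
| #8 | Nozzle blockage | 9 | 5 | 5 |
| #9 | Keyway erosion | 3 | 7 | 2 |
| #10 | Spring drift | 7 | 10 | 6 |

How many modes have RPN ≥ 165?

RPN = Severity × Occurrence × Detection:
  #1: 8 × 7 × 10 = 560
  #2: 2 × 2 × 4 = 16
  #3: 9 × 7 × 2 = 126
  #4: 5 × 5 × 7 = 175
  #5: 5 × 3 × 9 = 135
  #6: 9 × 4 × 8 = 288
  #7: 4 × 2 × 8 = 64
  #8: 9 × 5 × 5 = 225
  #9: 3 × 2 × 7 = 42
  #10: 7 × 6 × 10 = 420
Modes with RPN ≥ 165: #1 (560), #4 (175), #6 (288), #8 (225), #10 (420) → 5.

5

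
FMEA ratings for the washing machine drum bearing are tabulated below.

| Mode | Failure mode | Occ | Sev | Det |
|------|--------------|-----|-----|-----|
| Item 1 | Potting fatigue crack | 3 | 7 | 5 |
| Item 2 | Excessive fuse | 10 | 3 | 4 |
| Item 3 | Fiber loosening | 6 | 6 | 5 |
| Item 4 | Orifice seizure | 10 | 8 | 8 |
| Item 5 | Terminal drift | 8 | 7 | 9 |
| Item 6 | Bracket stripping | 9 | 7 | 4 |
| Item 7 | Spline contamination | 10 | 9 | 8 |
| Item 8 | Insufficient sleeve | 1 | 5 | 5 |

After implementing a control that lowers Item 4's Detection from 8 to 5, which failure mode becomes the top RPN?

RPN = Severity × Occurrence × Detection:
  Item 1: 7 × 3 × 5 = 105
  Item 2: 3 × 10 × 4 = 120
  Item 3: 6 × 6 × 5 = 180
  Item 4: 8 × 10 × 8 = 640
  Item 5: 7 × 8 × 9 = 504
  Item 6: 7 × 9 × 4 = 252
  Item 7: 9 × 10 × 8 = 720
  Item 8: 5 × 1 × 5 = 25
After action: Item 4 → 8 × 10 × 5 = 400.
Revised RPNs: Item 7=720, Item 5=504, Item 4=400, Item 6=252, Item 3=180, Item 2=120, Item 1=105, Item 8=25.
Highest is now Item 7 (720).

Item 7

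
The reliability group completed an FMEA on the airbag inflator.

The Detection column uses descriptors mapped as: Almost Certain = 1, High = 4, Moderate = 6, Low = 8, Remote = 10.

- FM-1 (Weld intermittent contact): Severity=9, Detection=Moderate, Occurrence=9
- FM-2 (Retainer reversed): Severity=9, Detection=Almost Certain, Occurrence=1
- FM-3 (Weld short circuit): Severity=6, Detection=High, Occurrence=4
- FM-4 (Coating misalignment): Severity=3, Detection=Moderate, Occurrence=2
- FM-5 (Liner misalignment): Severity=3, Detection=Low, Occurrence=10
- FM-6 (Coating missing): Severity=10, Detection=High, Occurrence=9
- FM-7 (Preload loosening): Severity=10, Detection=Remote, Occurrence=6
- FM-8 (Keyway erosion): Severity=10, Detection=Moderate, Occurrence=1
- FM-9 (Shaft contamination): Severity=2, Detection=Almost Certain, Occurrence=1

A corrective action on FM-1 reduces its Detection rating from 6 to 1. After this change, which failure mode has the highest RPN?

FM-7

RPN = Severity × Occurrence × Detection:
  FM-1: 9 × 9 × 6 = 486
  FM-2: 9 × 1 × 1 = 9
  FM-3: 6 × 4 × 4 = 96
  FM-4: 3 × 2 × 6 = 36
  FM-5: 3 × 10 × 8 = 240
  FM-6: 10 × 9 × 4 = 360
  FM-7: 10 × 6 × 10 = 600
  FM-8: 10 × 1 × 6 = 60
  FM-9: 2 × 1 × 1 = 2
After action: FM-1 → 9 × 9 × 1 = 81.
Revised RPNs: FM-7=600, FM-6=360, FM-5=240, FM-3=96, FM-1=81, FM-8=60, FM-4=36, FM-2=9, FM-9=2.
Highest is now FM-7 (600).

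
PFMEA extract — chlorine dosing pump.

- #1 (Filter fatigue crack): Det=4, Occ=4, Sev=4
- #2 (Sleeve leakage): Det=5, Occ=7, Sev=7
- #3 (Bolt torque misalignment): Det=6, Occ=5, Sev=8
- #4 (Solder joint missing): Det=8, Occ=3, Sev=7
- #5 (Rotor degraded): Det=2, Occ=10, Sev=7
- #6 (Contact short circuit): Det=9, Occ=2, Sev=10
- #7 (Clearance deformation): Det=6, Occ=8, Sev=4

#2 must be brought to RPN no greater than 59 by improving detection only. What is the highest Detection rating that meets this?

1

#2: S=7, O=7, D=5 → current RPN = 245.
Fixed product = 49. Need 49 × D ≤ 59, so D ≤ 59/49 = 1.20.
Maximum integer Detection rating = 1 (gives RPN 49; D=2 would give 98 > 59).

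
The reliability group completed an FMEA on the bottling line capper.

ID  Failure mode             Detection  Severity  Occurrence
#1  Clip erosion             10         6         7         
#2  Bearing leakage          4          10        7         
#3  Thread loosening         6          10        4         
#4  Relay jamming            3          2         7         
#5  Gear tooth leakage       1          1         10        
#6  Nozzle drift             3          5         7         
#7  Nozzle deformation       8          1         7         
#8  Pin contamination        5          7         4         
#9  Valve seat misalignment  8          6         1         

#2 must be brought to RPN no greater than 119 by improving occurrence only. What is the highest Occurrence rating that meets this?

#2: S=10, O=7, D=4 → current RPN = 280.
Fixed product = 40. Need 40 × O ≤ 119, so O ≤ 119/40 = 2.98.
Maximum integer Occurrence rating = 2 (gives RPN 80; O=3 would give 120 > 119).

2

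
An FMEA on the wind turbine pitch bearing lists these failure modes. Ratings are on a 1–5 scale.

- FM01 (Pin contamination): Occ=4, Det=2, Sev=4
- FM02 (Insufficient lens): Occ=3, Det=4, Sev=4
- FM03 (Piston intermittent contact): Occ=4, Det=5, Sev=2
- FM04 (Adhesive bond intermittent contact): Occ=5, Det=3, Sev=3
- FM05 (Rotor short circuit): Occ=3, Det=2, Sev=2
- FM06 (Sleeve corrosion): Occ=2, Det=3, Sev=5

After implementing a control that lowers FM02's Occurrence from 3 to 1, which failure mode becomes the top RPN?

RPN = Severity × Occurrence × Detection:
  FM01: 4 × 4 × 2 = 32
  FM02: 4 × 3 × 4 = 48
  FM03: 2 × 4 × 5 = 40
  FM04: 3 × 5 × 3 = 45
  FM05: 2 × 3 × 2 = 12
  FM06: 5 × 2 × 3 = 30
After action: FM02 → 4 × 1 × 4 = 16.
Revised RPNs: FM04=45, FM03=40, FM01=32, FM06=30, FM02=16, FM05=12.
Highest is now FM04 (45).

FM04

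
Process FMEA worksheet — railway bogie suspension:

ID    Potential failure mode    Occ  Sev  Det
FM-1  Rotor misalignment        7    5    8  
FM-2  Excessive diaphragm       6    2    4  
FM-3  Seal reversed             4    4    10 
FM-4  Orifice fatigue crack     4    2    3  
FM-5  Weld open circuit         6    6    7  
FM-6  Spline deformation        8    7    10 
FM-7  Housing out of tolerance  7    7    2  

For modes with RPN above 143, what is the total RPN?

1252

RPN = Severity × Occurrence × Detection:
  FM-1: 5 × 7 × 8 = 280
  FM-2: 2 × 6 × 4 = 48
  FM-3: 4 × 4 × 10 = 160
  FM-4: 2 × 4 × 3 = 24
  FM-5: 6 × 6 × 7 = 252
  FM-6: 7 × 8 × 10 = 560
  FM-7: 7 × 7 × 2 = 98
RPN > 143: FM-1 (280), FM-3 (160), FM-5 (252), FM-6 (560).
Sum: 280 + 160 + 252 + 560 = 1252.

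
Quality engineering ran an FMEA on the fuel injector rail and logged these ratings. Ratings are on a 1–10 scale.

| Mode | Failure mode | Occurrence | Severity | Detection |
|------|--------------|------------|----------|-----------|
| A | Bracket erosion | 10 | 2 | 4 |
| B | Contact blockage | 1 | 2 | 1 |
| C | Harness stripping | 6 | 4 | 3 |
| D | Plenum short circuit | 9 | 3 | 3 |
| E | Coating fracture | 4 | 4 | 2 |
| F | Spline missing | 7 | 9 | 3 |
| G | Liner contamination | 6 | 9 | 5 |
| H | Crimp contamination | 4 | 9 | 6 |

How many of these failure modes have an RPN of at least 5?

7

RPN = Severity × Occurrence × Detection:
  A: 2 × 10 × 4 = 80
  B: 2 × 1 × 1 = 2
  C: 4 × 6 × 3 = 72
  D: 3 × 9 × 3 = 81
  E: 4 × 4 × 2 = 32
  F: 9 × 7 × 3 = 189
  G: 9 × 6 × 5 = 270
  H: 9 × 4 × 6 = 216
Modes with RPN ≥ 5: A (80), C (72), D (81), E (32), F (189), G (270), H (216) → 7.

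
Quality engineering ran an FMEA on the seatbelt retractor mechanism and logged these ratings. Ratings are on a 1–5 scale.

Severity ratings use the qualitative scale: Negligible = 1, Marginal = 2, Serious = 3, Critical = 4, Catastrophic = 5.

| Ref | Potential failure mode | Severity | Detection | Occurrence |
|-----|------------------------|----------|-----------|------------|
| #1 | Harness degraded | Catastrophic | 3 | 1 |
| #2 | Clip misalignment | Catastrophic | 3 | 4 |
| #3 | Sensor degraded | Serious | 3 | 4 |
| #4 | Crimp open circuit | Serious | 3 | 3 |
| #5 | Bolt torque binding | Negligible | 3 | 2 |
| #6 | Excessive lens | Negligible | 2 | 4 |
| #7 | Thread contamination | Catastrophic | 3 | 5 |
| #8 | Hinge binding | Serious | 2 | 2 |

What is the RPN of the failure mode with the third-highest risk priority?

36

RPN = Severity × Occurrence × Detection:
  #1: 5 × 1 × 3 = 15
  #2: 5 × 4 × 3 = 60
  #3: 3 × 4 × 3 = 36
  #4: 3 × 3 × 3 = 27
  #5: 1 × 2 × 3 = 6
  #6: 1 × 4 × 2 = 8
  #7: 5 × 5 × 3 = 75
  #8: 3 × 2 × 2 = 12
Sorted descending: 75, 60, 36, 27, 15, 12, 8, 6.
The third-highest RPN is 36 (#3).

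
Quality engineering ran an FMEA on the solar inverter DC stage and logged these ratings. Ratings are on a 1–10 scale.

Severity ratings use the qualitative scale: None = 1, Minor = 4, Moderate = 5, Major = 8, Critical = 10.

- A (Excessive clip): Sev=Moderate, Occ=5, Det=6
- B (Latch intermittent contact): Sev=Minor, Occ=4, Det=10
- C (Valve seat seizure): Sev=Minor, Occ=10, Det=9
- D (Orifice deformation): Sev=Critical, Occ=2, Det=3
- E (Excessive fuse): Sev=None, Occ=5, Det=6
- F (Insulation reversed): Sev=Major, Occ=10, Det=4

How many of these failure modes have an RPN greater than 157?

3

RPN = Severity × Occurrence × Detection:
  A: 5 × 5 × 6 = 150
  B: 4 × 4 × 10 = 160
  C: 4 × 10 × 9 = 360
  D: 10 × 2 × 3 = 60
  E: 1 × 5 × 6 = 30
  F: 8 × 10 × 4 = 320
Modes with RPN > 157: B (160), C (360), F (320) → 3.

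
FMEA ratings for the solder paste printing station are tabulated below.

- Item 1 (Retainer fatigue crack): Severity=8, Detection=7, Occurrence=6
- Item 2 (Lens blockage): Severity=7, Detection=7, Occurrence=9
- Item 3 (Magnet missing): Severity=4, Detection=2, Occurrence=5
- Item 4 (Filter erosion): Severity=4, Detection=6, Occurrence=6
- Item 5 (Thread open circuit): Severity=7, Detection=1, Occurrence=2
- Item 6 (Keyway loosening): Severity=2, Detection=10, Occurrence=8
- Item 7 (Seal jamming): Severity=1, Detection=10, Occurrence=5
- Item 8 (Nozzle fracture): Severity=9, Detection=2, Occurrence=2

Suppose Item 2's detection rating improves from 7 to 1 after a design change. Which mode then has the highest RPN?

RPN = Severity × Occurrence × Detection:
  Item 1: 8 × 6 × 7 = 336
  Item 2: 7 × 9 × 7 = 441
  Item 3: 4 × 5 × 2 = 40
  Item 4: 4 × 6 × 6 = 144
  Item 5: 7 × 2 × 1 = 14
  Item 6: 2 × 8 × 10 = 160
  Item 7: 1 × 5 × 10 = 50
  Item 8: 9 × 2 × 2 = 36
After action: Item 2 → 7 × 9 × 1 = 63.
Revised RPNs: Item 1=336, Item 6=160, Item 4=144, Item 2=63, Item 7=50, Item 3=40, Item 8=36, Item 5=14.
Highest is now Item 1 (336).

Item 1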